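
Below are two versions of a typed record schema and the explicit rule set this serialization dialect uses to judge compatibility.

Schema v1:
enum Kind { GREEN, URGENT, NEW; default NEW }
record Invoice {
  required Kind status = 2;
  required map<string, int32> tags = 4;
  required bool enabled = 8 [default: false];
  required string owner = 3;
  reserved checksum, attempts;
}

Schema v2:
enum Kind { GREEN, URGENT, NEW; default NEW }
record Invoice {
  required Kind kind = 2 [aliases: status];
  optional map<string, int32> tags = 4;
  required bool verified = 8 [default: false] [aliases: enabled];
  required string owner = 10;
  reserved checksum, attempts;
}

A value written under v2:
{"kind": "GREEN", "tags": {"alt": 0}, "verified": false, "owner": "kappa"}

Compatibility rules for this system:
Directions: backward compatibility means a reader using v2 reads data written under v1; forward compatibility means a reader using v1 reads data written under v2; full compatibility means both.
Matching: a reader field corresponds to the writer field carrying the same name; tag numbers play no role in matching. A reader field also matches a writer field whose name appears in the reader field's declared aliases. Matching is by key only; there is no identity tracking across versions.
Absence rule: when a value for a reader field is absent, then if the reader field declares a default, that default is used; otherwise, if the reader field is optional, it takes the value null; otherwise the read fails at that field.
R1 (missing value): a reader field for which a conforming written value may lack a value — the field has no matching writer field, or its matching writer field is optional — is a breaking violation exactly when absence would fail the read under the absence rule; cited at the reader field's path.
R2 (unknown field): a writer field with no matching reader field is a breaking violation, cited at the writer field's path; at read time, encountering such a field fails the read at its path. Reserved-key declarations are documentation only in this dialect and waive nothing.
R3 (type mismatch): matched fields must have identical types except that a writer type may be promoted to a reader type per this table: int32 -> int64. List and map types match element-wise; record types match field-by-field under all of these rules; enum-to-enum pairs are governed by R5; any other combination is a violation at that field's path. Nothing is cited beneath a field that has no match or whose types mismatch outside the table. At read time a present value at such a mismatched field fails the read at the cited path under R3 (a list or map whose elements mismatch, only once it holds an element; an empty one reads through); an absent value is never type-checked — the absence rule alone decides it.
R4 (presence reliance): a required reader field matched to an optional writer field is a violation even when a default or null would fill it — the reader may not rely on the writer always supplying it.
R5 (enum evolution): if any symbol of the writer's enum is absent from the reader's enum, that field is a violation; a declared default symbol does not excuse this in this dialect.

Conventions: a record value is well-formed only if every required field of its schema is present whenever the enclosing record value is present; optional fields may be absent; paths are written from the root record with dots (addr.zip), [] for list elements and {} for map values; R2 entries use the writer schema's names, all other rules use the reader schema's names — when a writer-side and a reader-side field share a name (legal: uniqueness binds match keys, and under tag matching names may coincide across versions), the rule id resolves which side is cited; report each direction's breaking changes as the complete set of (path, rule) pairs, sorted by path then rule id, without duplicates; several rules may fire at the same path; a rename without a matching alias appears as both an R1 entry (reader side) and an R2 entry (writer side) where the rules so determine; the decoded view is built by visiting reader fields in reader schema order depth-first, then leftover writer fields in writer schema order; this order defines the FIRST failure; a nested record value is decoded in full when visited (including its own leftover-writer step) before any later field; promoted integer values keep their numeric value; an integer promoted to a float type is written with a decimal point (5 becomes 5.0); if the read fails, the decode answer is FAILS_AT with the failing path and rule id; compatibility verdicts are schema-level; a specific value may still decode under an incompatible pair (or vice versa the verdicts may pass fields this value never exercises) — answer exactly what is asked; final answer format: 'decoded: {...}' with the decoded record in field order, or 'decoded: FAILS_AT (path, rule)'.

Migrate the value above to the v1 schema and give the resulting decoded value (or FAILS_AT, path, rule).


arrows below run writer -> reader for Invoice
decode (reader v1):
  read fails at status under R1 (no fill)
  => FAILS_AT (status, R1)
ruling out the remaining Invoice differences:
  renamed field enabled to verified in record Invoice (alias enabled declared on the renamed field) -> affects the rule determinations only; this particular Invoice value decodes identically
  field tags in record Invoice: required changed to optional -> affects the rule determinations only; this particular Invoice value decodes identically
  field owner in record Invoice: tag 3 changed to 10 -> triggers nothing under the printed rules; the Invoice answer is the same either way

decoded: FAILS_AT (status, R1)


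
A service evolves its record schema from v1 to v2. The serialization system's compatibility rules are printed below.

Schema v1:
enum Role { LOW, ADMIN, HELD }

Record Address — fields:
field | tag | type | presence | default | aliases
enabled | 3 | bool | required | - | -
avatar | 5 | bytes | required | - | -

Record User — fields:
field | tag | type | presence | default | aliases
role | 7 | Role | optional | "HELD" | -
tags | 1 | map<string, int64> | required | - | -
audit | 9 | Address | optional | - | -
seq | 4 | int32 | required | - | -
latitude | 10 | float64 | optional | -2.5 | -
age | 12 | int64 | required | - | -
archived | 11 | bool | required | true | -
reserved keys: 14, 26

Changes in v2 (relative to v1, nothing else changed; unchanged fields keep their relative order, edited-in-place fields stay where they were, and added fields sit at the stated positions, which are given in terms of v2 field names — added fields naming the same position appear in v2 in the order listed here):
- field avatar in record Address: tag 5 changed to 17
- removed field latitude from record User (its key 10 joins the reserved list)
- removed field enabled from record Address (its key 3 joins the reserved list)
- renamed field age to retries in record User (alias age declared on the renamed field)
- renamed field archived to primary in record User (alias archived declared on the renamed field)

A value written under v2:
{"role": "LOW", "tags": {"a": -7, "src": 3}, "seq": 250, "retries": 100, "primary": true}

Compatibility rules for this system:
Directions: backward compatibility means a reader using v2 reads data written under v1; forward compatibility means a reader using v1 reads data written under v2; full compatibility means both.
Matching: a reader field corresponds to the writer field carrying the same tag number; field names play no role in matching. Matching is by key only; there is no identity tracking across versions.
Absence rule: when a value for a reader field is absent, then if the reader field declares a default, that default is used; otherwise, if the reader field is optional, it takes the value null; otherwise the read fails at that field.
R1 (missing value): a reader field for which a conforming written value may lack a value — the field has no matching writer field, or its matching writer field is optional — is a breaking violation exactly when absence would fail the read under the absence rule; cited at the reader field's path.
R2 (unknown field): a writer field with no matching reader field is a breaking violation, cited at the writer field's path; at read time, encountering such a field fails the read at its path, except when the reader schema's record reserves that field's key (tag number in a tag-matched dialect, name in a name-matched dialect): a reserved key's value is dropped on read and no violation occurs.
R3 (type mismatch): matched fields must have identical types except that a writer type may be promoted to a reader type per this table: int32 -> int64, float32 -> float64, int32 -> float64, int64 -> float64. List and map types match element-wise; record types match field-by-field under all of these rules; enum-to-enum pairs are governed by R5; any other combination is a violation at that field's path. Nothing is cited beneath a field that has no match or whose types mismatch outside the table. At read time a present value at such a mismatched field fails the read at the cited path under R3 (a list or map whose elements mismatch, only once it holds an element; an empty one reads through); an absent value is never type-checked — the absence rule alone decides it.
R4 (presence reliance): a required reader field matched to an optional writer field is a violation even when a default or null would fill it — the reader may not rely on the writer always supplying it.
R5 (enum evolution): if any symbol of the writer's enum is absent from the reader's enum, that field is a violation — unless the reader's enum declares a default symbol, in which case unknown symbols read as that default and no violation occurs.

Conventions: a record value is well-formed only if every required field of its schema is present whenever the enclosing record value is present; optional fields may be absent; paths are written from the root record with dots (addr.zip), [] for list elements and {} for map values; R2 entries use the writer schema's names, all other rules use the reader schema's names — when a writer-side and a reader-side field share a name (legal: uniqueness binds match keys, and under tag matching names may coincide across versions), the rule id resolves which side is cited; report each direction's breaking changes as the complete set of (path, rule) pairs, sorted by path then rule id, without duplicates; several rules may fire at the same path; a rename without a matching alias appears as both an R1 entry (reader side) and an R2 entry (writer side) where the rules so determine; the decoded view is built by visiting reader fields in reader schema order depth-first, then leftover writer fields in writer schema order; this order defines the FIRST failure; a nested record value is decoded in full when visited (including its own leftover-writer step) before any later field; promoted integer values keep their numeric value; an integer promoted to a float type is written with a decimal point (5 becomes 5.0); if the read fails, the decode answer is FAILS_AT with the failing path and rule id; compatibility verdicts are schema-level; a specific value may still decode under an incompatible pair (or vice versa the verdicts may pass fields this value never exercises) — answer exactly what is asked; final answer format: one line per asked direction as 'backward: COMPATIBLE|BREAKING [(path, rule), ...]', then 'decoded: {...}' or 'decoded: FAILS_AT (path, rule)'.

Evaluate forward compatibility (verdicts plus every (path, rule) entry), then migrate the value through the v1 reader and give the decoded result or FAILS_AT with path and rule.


forward: BREAKING [(audit.avatar, R1), (audit.avatar, R2), (audit.enabled, R1)]; decoded: {"role": "LOW", "tags": {"a": -7, "src": 3}, "audit": null, "seq": 250, "latitude": -2.5, "age": 100, "archived": true}

each type pair in User: writer, then reader
forward for User (reader v1, writer v2):
  role: Role -> Role, writer optional; from role
  tags: map<string, int64> -> map<string, int64>, writer required; from tags
  audit: Address -> Address, writer optional; from audit
  seq: int32 -> int32, writer required; from seq
  latitude: no writer-side match
  age: int64 -> int64, writer required; from retries
  archived: bool -> bool, writer required; from primary
  audit.enabled: no writer-side match
  audit.avatar: no writer-side match
  leftover writer field: audit.avatar
  violation R1 at audit.avatar
  violation R2 at audit.avatar
  violation R1 at audit.enabled
  => forward verdict for User: BREAKING, 3 violation(s)
decode walk for User under reader schema v1:
  role := "LOW"
  tags := {"a": -7, "src": 3}
  audit := null (absent, optional -> null)
  seq := 250
  latitude := -2.5 (absent -> default)
  age := 100 (from writer retries)
  archived := true (from writer primary)
  => decoded: {"role": "LOW", "tags": {"a": -7, "src": 3}, "audit": null, "seq": 250, "latitude": -2.5, "age": 100, "archived": true}
diffs on User not affecting the asked answer:
  removed field latitude from record User (its key 10 joins the reserved list) -> no rule fires on it in User's dialect; the asked verdict holds
  renamed field age to retries in record User (alias age declared on the renamed field) -> no rule fires on it in User's dialect; the asked verdict holds
  renamed field archived to primary in record User (alias archived declared on the renamed field) -> no rule fires on it in User's dialect; the asked verdict holds


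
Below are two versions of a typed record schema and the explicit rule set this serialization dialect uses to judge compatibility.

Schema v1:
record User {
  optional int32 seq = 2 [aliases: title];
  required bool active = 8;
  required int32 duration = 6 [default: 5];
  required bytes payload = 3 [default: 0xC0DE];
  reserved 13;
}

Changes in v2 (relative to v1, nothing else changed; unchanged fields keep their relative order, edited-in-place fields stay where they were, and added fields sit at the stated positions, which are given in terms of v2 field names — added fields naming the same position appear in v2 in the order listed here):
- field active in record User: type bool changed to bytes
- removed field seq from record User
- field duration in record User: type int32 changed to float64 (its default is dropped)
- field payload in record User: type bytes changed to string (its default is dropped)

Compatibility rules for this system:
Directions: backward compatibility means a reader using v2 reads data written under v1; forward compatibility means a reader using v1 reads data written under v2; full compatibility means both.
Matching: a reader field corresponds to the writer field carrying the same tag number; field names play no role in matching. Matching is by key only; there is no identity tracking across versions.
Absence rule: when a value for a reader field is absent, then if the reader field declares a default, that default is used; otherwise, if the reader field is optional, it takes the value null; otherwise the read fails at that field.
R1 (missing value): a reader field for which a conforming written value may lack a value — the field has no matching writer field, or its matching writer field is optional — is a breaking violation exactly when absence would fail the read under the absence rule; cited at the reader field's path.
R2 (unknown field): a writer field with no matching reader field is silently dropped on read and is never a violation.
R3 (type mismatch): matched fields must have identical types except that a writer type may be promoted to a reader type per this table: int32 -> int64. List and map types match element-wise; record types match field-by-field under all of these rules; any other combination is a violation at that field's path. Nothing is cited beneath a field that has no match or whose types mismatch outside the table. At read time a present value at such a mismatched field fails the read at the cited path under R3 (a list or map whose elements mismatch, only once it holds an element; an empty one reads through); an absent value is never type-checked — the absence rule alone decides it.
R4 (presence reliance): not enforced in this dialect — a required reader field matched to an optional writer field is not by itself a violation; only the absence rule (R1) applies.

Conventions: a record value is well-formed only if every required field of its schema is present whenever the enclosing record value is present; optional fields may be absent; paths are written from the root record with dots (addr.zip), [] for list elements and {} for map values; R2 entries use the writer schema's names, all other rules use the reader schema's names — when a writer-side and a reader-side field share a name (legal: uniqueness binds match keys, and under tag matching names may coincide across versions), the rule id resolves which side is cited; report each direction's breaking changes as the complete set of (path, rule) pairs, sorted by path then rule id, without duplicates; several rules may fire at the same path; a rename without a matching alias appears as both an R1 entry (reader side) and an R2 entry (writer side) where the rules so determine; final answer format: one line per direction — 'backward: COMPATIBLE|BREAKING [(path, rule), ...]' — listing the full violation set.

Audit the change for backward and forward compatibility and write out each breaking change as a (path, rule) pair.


backward: BREAKING [(active, R3), (duration, R3), (payload, R3)]; forward: BREAKING [(active, R3), (duration, R3), (payload, R3)]

in User below, arrows point writer -> reader
backward on User — v2 reading data written by v1:
  active <- active (bool -> bytes, writer required)
  duration <- duration (int32 -> float64, writer required)
  payload <- payload (bytes -> string, writer required)
  leftover writer field: seq
  violation R3 at active
  violation R3 at duration
  violation R3 at payload
  => backward verdict for User: BREAKING, 3 violation(s)
forward on User — v1 reading data written by v2:
  seq has no writer counterpart
  active <- active (bytes -> bool, writer required)
  duration <- duration (float64 -> int32, writer required)
  payload <- payload (string -> bytes, writer required)
  violation R3 at active
  violation R3 at duration
  violation R3 at payload
  => forward verdict for User: BREAKING, 3 violation(s)


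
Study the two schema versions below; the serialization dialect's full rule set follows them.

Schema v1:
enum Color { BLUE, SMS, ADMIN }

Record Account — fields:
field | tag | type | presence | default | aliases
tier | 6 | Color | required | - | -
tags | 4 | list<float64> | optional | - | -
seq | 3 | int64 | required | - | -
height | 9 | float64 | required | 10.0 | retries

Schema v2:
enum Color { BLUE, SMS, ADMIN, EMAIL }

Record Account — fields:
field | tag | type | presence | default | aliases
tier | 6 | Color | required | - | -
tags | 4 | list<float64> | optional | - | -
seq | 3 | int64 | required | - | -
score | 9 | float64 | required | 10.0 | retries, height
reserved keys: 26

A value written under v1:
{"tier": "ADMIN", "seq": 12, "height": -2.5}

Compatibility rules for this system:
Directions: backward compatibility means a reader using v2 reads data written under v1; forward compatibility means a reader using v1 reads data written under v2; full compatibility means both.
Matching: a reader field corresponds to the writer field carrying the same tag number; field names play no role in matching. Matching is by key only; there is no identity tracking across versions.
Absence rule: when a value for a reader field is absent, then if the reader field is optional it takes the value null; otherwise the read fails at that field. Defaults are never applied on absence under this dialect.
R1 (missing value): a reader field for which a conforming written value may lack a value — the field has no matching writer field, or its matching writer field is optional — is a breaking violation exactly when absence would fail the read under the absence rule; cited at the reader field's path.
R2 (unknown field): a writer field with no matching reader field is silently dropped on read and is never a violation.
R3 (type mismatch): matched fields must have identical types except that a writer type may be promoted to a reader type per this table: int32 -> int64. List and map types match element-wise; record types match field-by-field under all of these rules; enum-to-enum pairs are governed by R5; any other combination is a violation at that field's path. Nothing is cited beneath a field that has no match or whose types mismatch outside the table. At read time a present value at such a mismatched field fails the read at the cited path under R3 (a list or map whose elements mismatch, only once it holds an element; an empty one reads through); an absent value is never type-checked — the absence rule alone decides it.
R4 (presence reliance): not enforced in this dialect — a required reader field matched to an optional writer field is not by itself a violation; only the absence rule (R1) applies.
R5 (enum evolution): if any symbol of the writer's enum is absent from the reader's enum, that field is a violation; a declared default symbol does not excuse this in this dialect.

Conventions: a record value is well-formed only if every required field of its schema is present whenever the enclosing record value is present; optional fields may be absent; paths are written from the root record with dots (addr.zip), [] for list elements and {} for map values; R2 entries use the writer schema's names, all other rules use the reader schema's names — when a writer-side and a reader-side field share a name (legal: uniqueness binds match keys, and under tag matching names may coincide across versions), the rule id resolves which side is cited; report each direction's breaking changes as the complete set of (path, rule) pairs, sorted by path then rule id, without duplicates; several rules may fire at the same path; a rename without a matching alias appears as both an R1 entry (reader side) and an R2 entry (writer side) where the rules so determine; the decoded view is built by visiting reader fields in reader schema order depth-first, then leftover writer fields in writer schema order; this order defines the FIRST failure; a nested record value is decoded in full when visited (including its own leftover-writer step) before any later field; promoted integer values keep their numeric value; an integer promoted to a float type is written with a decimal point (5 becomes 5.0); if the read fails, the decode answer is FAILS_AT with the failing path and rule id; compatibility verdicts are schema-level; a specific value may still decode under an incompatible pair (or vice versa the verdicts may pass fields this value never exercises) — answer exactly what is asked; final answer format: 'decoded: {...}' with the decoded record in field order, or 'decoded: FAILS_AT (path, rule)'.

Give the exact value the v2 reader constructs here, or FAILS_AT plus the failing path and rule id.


the writer's type comes first in each Account pair
decode (reader v2):
  tier := "ADMIN"
  tags := null (absent, optional -> null)
  seq := 12
  score := -2.5 (from writer height)
  => decoded: {"tier": "ADMIN", "tags": null, "seq": 12, "score": -2.5}
ruling out the remaining Account differences:
  enum Color (field tier in record Account): symbol EMAIL added -> changes Account's schema-level verdicts only — the decode of this value is the same

decoded: {"tier": "ADMIN", "tags": null, "seq": 12, "score": -2.5}


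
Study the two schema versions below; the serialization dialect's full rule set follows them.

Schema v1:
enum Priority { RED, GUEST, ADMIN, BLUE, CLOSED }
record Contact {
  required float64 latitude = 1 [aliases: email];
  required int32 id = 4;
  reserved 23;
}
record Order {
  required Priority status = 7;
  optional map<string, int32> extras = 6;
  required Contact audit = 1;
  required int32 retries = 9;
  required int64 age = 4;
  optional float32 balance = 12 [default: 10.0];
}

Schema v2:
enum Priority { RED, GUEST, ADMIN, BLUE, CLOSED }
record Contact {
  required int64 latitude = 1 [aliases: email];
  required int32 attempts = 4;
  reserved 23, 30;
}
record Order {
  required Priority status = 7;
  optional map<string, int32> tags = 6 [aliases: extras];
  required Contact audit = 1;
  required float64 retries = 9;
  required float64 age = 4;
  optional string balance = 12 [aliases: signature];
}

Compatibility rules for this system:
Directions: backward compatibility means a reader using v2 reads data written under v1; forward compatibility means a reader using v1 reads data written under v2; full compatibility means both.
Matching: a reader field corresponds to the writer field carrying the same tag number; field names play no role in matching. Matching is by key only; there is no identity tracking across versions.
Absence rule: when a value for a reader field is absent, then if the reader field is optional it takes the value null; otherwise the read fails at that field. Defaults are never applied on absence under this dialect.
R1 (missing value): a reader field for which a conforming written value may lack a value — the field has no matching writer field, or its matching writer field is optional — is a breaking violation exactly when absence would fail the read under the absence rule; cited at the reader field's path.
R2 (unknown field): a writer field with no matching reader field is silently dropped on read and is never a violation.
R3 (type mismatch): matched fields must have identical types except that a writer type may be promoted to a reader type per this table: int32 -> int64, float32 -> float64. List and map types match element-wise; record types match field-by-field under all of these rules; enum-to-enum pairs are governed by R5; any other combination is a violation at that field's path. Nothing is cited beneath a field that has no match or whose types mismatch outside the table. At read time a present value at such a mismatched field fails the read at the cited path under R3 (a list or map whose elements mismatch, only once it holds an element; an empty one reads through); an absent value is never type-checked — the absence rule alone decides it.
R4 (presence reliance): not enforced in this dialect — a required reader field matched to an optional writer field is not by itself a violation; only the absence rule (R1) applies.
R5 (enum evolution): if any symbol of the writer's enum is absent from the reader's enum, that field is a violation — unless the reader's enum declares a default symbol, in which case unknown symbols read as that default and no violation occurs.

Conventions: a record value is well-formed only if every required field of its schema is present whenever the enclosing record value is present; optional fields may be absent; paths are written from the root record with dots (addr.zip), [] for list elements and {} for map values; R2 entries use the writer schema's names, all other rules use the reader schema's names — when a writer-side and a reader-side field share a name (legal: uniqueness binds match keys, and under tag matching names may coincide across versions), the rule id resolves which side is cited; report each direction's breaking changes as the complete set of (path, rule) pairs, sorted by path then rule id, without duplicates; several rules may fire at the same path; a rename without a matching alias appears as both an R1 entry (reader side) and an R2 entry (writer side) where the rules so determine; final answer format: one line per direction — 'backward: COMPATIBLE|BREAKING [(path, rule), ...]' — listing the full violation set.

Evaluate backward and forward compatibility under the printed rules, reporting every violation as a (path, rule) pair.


each type pair in Order: writer, then reader
backward for Order (reader v2, writer v1):
  status <- status (Priority -> Priority, writer required)
  tags <- extras (map<string, int32> -> map<string, int32>, writer optional)
  audit <- audit (Contact -> Contact, writer required)
  retries <- retries (int32 -> float64, writer required)
  age <- age (int64 -> float64, writer required)
  balance <- balance (float32 -> string, writer optional)
  audit.latitude <- audit.latitude (float64 -> int64, writer required)
  audit.attempts <- audit.id (int32 -> int32, writer required)
  R3 fires at age
  R3 fires at audit.latitude
  R3 fires at balance
  R3 fires at retries
  => 4 violation(s): backward is BREAKING for Order
forward for Order (reader v1, writer v2):
  status <- status (Priority -> Priority, writer required)
  extras <- tags (map<string, int32> -> map<string, int32>, writer optional)
  audit <- audit (Contact -> Contact, writer required)
  retries <- retries (float64 -> int32, writer required)
  age <- age (float64 -> int64, writer required)
  balance <- balance (string -> float32, writer optional)
  audit.latitude <- audit.latitude (int64 -> float64, writer required)
  audit.id <- audit.attempts (int32 -> int32, writer required)
  R3 fires at age
  R3 fires at audit.latitude
  R3 fires at balance
  R3 fires at retries
  => 4 violation(s): forward is BREAKING for Order

backward: BREAKING [(age, R3), (audit.latitude, R3), (balance, R3), (retries, R3)]; forward: BREAKING [(age, R3), (audit.latitude, R3), (balance, R3), (retries, R3)]


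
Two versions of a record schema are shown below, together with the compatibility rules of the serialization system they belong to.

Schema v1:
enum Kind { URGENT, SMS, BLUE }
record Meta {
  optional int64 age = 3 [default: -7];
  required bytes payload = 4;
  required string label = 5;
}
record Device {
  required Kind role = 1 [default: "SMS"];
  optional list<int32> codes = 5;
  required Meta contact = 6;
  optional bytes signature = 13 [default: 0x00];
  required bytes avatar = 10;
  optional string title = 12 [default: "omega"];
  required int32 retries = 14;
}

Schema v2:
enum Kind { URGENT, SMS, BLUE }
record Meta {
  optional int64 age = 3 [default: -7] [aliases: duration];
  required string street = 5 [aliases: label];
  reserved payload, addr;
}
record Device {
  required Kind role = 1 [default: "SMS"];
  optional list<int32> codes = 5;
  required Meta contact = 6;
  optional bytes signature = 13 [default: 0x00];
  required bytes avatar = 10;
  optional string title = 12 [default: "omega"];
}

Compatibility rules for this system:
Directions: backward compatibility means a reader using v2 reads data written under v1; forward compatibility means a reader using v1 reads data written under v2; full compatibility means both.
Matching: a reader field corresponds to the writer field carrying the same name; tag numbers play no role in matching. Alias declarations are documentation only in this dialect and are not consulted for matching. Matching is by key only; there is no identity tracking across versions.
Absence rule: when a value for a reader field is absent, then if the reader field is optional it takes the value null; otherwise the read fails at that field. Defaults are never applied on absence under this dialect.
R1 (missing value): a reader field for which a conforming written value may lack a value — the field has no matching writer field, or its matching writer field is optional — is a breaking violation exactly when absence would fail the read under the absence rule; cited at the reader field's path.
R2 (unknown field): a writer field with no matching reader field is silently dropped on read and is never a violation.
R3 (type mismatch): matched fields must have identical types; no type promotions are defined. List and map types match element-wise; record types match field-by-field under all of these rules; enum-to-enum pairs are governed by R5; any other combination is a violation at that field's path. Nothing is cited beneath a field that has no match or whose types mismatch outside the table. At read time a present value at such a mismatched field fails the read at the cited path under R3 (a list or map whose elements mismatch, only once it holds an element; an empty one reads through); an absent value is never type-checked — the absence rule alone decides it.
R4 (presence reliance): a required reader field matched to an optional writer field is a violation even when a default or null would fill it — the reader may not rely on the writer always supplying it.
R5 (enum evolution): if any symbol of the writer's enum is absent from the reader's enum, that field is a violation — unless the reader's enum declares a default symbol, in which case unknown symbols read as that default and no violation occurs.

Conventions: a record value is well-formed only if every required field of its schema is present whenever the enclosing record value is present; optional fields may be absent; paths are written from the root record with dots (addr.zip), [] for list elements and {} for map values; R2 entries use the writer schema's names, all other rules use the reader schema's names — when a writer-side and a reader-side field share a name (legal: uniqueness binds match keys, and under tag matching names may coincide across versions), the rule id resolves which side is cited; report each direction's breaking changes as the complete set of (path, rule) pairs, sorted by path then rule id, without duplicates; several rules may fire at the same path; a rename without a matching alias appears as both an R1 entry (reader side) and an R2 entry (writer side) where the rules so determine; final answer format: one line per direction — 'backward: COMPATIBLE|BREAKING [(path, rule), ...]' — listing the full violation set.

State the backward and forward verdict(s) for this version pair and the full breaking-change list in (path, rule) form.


backward: BREAKING [(contact.street, R1)]; forward: BREAKING [(contact.label, R1), (contact.payload, R1), (retries, R1)]

arrows below run writer -> reader for Device
backward pass over Device, reader schema v2, writer schema v1:
  writer required, Kind -> Kind: reader role maps from writer role
  writer optional, list<int32> -> list<int32>: reader codes maps from writer codes
  writer required, Meta -> Meta: reader contact maps from writer contact
  writer optional, bytes -> bytes: reader signature maps from writer signature
  writer required, bytes -> bytes: reader avatar maps from writer avatar
  writer optional, string -> string: reader title maps from writer title
  leftover writer field: retries
  writer optional, int64 -> int64: reader contact.age maps from writer contact.age
  no writer field matches reader contact.street
  leftover writer field: contact.payload
  leftover writer field: contact.label
  rule R1 violated at contact.street
  => backward verdict for Device: BREAKING, 1 violation(s)
forward pass over Device, reader schema v1, writer schema v2:
  writer required, Kind -> Kind: reader role maps from writer role
  writer optional, list<int32> -> list<int32>: reader codes maps from writer codes
  writer required, Meta -> Meta: reader contact maps from writer contact
  writer optional, bytes -> bytes: reader signature maps from writer signature
  writer required, bytes -> bytes: reader avatar maps from writer avatar
  writer optional, string -> string: reader title maps from writer title
  no writer field matches reader retries
  writer optional, int64 -> int64: reader contact.age maps from writer contact.age
  no writer field matches reader contact.payload
  no writer field matches reader contact.label
  leftover writer field: contact.street
  rule R1 violated at contact.label
  rule R1 violated at contact.payload
  rule R1 violated at retries
  => forward verdict for Device: BREAKING, 3 violation(s)


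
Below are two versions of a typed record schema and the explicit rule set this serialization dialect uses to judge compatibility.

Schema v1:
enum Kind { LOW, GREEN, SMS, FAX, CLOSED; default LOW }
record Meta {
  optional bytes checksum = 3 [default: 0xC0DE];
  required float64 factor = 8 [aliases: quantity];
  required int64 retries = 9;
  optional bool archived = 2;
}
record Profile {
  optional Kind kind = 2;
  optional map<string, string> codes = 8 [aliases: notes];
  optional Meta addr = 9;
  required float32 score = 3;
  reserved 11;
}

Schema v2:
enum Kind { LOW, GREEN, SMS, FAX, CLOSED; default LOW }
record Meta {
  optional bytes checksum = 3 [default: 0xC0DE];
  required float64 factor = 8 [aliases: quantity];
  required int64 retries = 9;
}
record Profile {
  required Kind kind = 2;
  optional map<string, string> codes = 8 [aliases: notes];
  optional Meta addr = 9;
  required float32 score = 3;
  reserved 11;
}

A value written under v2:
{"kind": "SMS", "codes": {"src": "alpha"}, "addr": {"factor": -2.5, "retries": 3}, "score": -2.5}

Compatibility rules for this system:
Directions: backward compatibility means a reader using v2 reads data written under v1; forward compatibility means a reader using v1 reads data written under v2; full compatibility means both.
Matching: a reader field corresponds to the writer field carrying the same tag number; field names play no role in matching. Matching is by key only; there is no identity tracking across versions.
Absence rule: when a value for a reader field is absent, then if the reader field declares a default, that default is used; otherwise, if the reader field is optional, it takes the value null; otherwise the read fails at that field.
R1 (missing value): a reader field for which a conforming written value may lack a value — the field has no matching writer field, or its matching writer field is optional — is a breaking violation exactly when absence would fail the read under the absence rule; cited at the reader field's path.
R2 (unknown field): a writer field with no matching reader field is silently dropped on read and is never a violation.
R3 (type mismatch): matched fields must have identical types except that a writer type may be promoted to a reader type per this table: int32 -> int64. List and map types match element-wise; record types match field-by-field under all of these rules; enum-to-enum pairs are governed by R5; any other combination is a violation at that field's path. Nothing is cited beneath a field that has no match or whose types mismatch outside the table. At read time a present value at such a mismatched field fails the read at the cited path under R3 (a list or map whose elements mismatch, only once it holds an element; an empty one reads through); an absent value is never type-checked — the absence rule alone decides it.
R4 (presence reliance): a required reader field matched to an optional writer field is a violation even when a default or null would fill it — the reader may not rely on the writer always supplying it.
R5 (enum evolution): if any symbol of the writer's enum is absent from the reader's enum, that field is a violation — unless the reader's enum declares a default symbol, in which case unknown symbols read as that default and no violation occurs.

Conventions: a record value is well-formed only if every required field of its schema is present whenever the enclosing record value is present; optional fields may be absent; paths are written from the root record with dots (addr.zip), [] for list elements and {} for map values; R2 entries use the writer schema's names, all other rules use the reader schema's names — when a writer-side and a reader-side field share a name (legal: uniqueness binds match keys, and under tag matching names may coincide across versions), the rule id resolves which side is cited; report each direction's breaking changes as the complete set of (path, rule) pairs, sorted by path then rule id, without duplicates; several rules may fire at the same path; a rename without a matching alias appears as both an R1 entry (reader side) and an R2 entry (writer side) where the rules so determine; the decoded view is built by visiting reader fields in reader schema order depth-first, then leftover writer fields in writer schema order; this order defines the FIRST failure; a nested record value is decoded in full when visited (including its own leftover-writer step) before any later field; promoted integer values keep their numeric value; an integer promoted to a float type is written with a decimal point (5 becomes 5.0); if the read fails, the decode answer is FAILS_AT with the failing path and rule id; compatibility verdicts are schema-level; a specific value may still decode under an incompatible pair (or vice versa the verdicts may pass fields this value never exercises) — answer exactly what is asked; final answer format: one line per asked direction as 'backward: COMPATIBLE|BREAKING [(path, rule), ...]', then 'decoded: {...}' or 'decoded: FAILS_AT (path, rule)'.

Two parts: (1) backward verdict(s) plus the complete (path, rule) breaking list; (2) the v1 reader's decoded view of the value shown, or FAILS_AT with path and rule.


backward: BREAKING [(kind, R1), (kind, R4)]; decoded: {"kind": "SMS", "codes": {"src": "alpha"}, "addr": {"checksum": 0xC0DE, "factor": -2.5, "retries": 3, "archived": null}, "score": -2.5}

the writer's type comes first in each Profile pair
backward analysis of Profile with v2 as reader and v1 as writer:
  kind: Kind -> Kind, writer optional; from kind
  codes: map<string, string> -> map<string, string>, writer optional; from codes
  addr: Meta -> Meta, writer optional; from addr
  score: float32 -> float32, writer required; from score
  addr.checksum: bytes -> bytes, writer optional; from addr.checksum
  addr.factor: float64 -> float64, writer required; from addr.factor
  addr.retries: int64 -> int64, writer required; from addr.retries
  writer field addr.archived has no reader counterpart
  rule R1 violated at kind
  rule R4 violated at kind
  => backward: BREAKING (2)
decoding the Profile value with the v1 reader:
  kind := "SMS"
  codes := {"src": "alpha"}
  addr.checksum := 0xC0DE (absent -> default)
  addr.factor := -2.5
  addr.retries := 3
  addr.archived := null (absent, optional -> null)
  score := -2.5
  => decoded: {"kind": "SMS", "codes": {"src": "alpha"}, "addr": {"checksum": 0xC0DE, "factor": -2.5, "retries": 3, "archived": null}, "score": -2.5}
diffs on Profile not affecting the asked answer:
  removed field archived from record Meta -> triggers nothing under Profile's printed rules — same verdict
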